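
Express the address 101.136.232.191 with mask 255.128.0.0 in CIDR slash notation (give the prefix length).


Binary: 11111111.10000000.00000000.00000000
Count leading 1s
Prefix: /9


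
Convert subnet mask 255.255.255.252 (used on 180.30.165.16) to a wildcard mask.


Subnet mask: 255.255.255.252
Wildcard = 255.255.255.255 - subnet mask
255 - 255 = 0
255 - 255 = 0
255 - 255 = 0
255 - 252 = 3
Wildcard: 0.0.0.3


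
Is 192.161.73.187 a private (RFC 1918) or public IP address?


RFC 1918 private ranges:
  10.0.0.0/8 (10.0.0.0 - 10.255.255.255)
  172.16.0.0/12 (172.16.0.0 - 172.31.255.255)
  192.168.0.0/16 (192.168.0.0 - 192.168.255.255)
Public (not in any RFC 1918 range)


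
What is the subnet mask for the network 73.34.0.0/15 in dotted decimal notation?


/15 means 15 network bits, 17 host bits
Binary: 11111111111111100000000000000000
Mask: 255.254.0.0


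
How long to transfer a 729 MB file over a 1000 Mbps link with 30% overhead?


Effective throughput = 1000 * (1 - 30/100) = 700 Mbps
File size in Mb = 729 * 8 = 5832 Mb
Time = 5832 / 700
Time = 8.3314 seconds


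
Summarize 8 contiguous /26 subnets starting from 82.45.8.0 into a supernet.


Original prefix: /26
Number of subnets: 8 = 2^3
New prefix = 26 - 3 = 23
Supernet: 82.45.8.0/23


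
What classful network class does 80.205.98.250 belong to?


First octet: 80
Binary: 01010000
0xxxxxxx -> Class A (1-126)
Class A, default mask 255.0.0.0 (/8)


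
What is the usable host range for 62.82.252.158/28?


Network: 62.82.252.144
Broadcast: 62.82.252.159
First usable = network + 1
Last usable = broadcast - 1
Range: 62.82.252.145 to 62.82.252.158


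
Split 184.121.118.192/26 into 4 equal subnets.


New prefix = 26 + 2 = 28
Each subnet has 16 addresses
  184.121.118.192/28
  184.121.118.208/28
  184.121.118.224/28
  184.121.118.240/28
Subnets: 184.121.118.192/28, 184.121.118.208/28, 184.121.118.224/28, 184.121.118.240/28


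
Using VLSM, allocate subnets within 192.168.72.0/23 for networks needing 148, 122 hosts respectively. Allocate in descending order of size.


148 hosts -> /24 (254 usable): 192.168.72.0/24
122 hosts -> /25 (126 usable): 192.168.73.0/25
Allocation: 192.168.72.0/24 (148 hosts, 254 usable); 192.168.73.0/25 (122 hosts, 126 usable)


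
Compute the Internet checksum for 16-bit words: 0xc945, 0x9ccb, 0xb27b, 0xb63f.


Sum all words (with carry folding):
+ 0xc945 = 0xc945
+ 0x9ccb = 0x6611
+ 0xb27b = 0x188d
+ 0xb63f = 0xcecc
One's complement: ~0xcecc
Checksum = 0x3133


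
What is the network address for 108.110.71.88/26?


IP:   01101100.01101110.01000111.01011000
Mask: 11111111.11111111.11111111.11000000
AND operation:
Net:  01101100.01101110.01000111.01000000
Network: 108.110.71.64/26


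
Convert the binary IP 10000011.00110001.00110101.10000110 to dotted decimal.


10000011 = 131
00110001 = 49
00110101 = 53
10000110 = 134
IP: 131.49.53.134


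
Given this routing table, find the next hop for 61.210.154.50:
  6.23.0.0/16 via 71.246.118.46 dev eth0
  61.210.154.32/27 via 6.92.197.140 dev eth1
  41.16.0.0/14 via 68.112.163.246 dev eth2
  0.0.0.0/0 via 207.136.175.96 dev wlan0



Longest prefix match for 61.210.154.50:
  /16 6.23.0.0: no
  /27 61.210.154.32: MATCH
  /14 41.16.0.0: no
  /0 0.0.0.0: MATCH
Selected: next-hop 6.92.197.140 via eth1 (matched /27)


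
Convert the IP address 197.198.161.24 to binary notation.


197 = 11000101
198 = 11000110
161 = 10100001
24 = 00011000
Binary: 11000101.11000110.10100001.00011000


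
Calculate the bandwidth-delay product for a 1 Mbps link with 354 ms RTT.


BDP = bandwidth * RTT
= 1 Mbps * 354 ms
= 1 * 1e6 * 354 / 1000 bits
= 354000 bits
= 44250 bytes
= 43.2129 KB
BDP = 354000 bits (44250 bytes)


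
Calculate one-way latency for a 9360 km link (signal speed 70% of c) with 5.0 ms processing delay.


Speed = 0.7 * 3e5 km/s = 210000 km/s
Propagation delay = 9360 / 210000 = 0.0446 s = 44.5714 ms
Processing delay = 5.0 ms
Total one-way latency = 49.5714 ms


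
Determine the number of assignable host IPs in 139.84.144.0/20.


Host bits = 32 - 20 = 12
Total addresses = 2^12 = 4096
Usable = total - 2 (network and broadcast)
Usable hosts: 4094


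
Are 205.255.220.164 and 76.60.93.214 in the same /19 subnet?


Mask: 255.255.224.0
205.255.220.164 AND mask = 205.255.192.0
76.60.93.214 AND mask = 76.60.64.0
No, different subnets (205.255.192.0 vs 76.60.64.0)


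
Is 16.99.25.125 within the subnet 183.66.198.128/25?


Subnet network: 183.66.198.128
Test IP AND mask: 16.99.25.0
No, 16.99.25.125 is not in 183.66.198.128/25


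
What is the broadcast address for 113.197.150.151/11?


Network: 113.192.0.0/11
Host bits = 21
Set all host bits to 1:
Broadcast: 113.223.255.255


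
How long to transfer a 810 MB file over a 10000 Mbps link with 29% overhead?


Effective throughput = 10000 * (1 - 29/100) = 7100 Mbps
File size in Mb = 810 * 8 = 6480 Mb
Time = 6480 / 7100
Time = 0.9127 seconds


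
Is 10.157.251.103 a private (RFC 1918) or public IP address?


RFC 1918 private ranges:
  10.0.0.0/8 (10.0.0.0 - 10.255.255.255)
  172.16.0.0/12 (172.16.0.0 - 172.31.255.255)
  192.168.0.0/16 (192.168.0.0 - 192.168.255.255)
Private (in 10.0.0.0/8)


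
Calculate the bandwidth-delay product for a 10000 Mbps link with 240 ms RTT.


BDP = bandwidth * RTT
= 10000 Mbps * 240 ms
= 10000 * 1e6 * 240 / 1000 bits
= 2400000000 bits
= 300000000 bytes
= 292968.75 KB
BDP = 2400000000 bits (300000000 bytes)


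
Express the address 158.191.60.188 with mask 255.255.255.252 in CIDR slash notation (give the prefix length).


Binary: 11111111.11111111.11111111.11111100
Count leading 1s
Prefix: /30


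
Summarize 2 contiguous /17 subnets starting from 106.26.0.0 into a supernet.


Original prefix: /17
Number of subnets: 2 = 2^1
New prefix = 17 - 1 = 16
Supernet: 106.26.0.0/16


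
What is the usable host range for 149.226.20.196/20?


Network: 149.226.16.0
Broadcast: 149.226.31.255
First usable = network + 1
Last usable = broadcast - 1
Range: 149.226.16.1 to 149.226.31.254


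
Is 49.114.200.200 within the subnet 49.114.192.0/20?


Subnet network: 49.114.192.0
Test IP AND mask: 49.114.192.0
Yes, 49.114.200.200 is in 49.114.192.0/20


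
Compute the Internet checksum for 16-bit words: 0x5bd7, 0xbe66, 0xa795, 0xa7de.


Sum all words (with carry folding):
+ 0x5bd7 = 0x5bd7
+ 0xbe66 = 0x1a3e
+ 0xa795 = 0xc1d3
+ 0xa7de = 0x69b2
One's complement: ~0x69b2
Checksum = 0x964d


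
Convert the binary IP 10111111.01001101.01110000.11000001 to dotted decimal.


10111111 = 191
01001101 = 77
01110000 = 112
11000001 = 193
IP: 191.77.112.193


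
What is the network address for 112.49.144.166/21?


IP:   01110000.00110001.10010000.10100110
Mask: 11111111.11111111.11111000.00000000
AND operation:
Net:  01110000.00110001.10010000.00000000
Network: 112.49.144.0/21


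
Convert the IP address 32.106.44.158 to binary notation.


32 = 00100000
106 = 01101010
44 = 00101100
158 = 10011110
Binary: 00100000.01101010.00101100.10011110


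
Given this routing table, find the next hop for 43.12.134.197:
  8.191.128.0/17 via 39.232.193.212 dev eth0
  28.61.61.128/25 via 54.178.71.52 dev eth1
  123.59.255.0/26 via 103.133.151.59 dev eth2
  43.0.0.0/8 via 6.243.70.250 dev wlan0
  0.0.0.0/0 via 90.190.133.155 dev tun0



Longest prefix match for 43.12.134.197:
  /17 8.191.128.0: no
  /25 28.61.61.128: no
  /26 123.59.255.0: no
  /8 43.0.0.0: MATCH
  /0 0.0.0.0: MATCH
Selected: next-hop 6.243.70.250 via wlan0 (matched /8)


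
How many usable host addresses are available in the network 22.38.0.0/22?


Host bits = 32 - 22 = 10
Total addresses = 2^10 = 1024
Usable = total - 2 (network and broadcast)
Usable hosts: 1022


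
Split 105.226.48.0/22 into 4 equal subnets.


New prefix = 22 + 2 = 24
Each subnet has 256 addresses
  105.226.48.0/24
  105.226.49.0/24
  105.226.50.0/24
  105.226.51.0/24
Subnets: 105.226.48.0/24, 105.226.49.0/24, 105.226.50.0/24, 105.226.51.0/24


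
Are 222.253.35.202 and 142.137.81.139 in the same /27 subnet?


Mask: 255.255.255.224
222.253.35.202 AND mask = 222.253.35.192
142.137.81.139 AND mask = 142.137.81.128
No, different subnets (222.253.35.192 vs 142.137.81.128)


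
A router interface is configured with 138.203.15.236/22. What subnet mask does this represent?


/22 means 22 network bits, 10 host bits
Binary: 11111111111111111111110000000000
Mask: 255.255.252.0


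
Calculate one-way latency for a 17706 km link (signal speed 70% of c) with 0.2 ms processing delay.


Speed = 0.7 * 3e5 km/s = 210000 km/s
Propagation delay = 17706 / 210000 = 0.0843 s = 84.3143 ms
Processing delay = 0.2 ms
Total one-way latency = 84.5143 ms


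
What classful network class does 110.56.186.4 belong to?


First octet: 110
Binary: 01101110
0xxxxxxx -> Class A (1-126)
Class A, default mask 255.0.0.0 (/8)


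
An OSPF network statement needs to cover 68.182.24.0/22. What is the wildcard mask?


Subnet mask: 255.255.252.0
Wildcard = 255.255.255.255 - subnet mask
255 - 255 = 0
255 - 255 = 0
255 - 252 = 3
255 - 0 = 255
Wildcard: 0.0.3.255


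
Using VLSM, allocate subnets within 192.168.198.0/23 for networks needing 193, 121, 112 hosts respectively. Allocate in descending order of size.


193 hosts -> /24 (254 usable): 192.168.198.0/24
121 hosts -> /25 (126 usable): 192.168.199.0/25
112 hosts -> /25 (126 usable): 192.168.199.128/25
Allocation: 192.168.198.0/24 (193 hosts, 254 usable); 192.168.199.0/25 (121 hosts, 126 usable); 192.168.199.128/25 (112 hosts, 126 usable)


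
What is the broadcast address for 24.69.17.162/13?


Network: 24.64.0.0/13
Host bits = 19
Set all host bits to 1:
Broadcast: 24.71.255.255


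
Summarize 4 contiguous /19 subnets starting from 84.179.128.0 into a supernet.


Original prefix: /19
Number of subnets: 4 = 2^2
New prefix = 19 - 2 = 17
Supernet: 84.179.128.0/17


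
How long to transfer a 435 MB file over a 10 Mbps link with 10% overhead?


Effective throughput = 10 * (1 - 10/100) = 9 Mbps
File size in Mb = 435 * 8 = 3480 Mb
Time = 3480 / 9
Time = 386.6667 seconds


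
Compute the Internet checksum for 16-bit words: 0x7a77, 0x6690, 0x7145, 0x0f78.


Sum all words (with carry folding):
+ 0x7a77 = 0x7a77
+ 0x6690 = 0xe107
+ 0x7145 = 0x524d
+ 0x0f78 = 0x61c5
One's complement: ~0x61c5
Checksum = 0x9e3a


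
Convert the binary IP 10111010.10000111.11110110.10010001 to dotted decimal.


10111010 = 186
10000111 = 135
11110110 = 246
10010001 = 145
IP: 186.135.246.145


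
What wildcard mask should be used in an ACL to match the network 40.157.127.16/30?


Subnet mask: 255.255.255.252
Wildcard = 255.255.255.255 - subnet mask
255 - 255 = 0
255 - 255 = 0
255 - 255 = 0
255 - 252 = 3
Wildcard: 0.0.0.3


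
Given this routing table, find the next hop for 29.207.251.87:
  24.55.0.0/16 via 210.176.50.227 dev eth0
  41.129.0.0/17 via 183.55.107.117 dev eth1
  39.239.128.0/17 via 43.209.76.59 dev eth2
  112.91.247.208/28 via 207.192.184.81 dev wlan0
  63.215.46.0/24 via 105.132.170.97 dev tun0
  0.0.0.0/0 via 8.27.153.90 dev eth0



Longest prefix match for 29.207.251.87:
  /16 24.55.0.0: no
  /17 41.129.0.0: no
  /17 39.239.128.0: no
  /28 112.91.247.208: no
  /24 63.215.46.0: no
  /0 0.0.0.0: MATCH
Selected: next-hop 8.27.153.90 via eth0 (matched /0)


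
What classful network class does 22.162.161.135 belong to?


First octet: 22
Binary: 00010110
0xxxxxxx -> Class A (1-126)
Class A, default mask 255.0.0.0 (/8)


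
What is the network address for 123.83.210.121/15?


IP:   01111011.01010011.11010010.01111001
Mask: 11111111.11111110.00000000.00000000
AND operation:
Net:  01111011.01010010.00000000.00000000
Network: 123.82.0.0/15


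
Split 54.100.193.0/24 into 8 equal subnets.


New prefix = 24 + 3 = 27
Each subnet has 32 addresses
  54.100.193.0/27
  54.100.193.32/27
  54.100.193.64/27
  54.100.193.96/27
  54.100.193.128/27
  54.100.193.160/27
  54.100.193.192/27
  54.100.193.224/27
Subnets: 54.100.193.0/27, 54.100.193.32/27, 54.100.193.64/27, 54.100.193.96/27, 54.100.193.128/27, 54.100.193.160/27, 54.100.193.192/27, 54.100.193.224/27


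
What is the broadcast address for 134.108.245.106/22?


Network: 134.108.244.0/22
Host bits = 10
Set all host bits to 1:
Broadcast: 134.108.247.255


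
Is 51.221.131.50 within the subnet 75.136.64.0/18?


Subnet network: 75.136.64.0
Test IP AND mask: 51.221.128.0
No, 51.221.131.50 is not in 75.136.64.0/18


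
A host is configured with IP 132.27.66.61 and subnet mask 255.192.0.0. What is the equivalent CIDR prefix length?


Binary: 11111111.11000000.00000000.00000000
Count leading 1s
Prefix: /10


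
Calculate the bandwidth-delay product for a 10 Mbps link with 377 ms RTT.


BDP = bandwidth * RTT
= 10 Mbps * 377 ms
= 10 * 1e6 * 377 / 1000 bits
= 3770000 bits
= 471250 bytes
= 460.2051 KB
BDP = 3770000 bits (471250 bytes)


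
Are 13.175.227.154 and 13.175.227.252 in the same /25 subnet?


Mask: 255.255.255.128
13.175.227.154 AND mask = 13.175.227.128
13.175.227.252 AND mask = 13.175.227.128
Yes, same subnet (13.175.227.128)


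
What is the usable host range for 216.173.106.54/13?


Network: 216.168.0.0
Broadcast: 216.175.255.255
First usable = network + 1
Last usable = broadcast - 1
Range: 216.168.0.1 to 216.175.255.254


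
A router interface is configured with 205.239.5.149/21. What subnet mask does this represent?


/21 means 21 network bits, 11 host bits
Binary: 11111111111111111111100000000000
Mask: 255.255.248.0


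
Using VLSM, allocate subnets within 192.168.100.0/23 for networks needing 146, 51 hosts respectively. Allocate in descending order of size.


146 hosts -> /24 (254 usable): 192.168.100.0/24
51 hosts -> /26 (62 usable): 192.168.101.0/26
Allocation: 192.168.100.0/24 (146 hosts, 254 usable); 192.168.101.0/26 (51 hosts, 62 usable)


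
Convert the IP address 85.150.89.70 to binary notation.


85 = 01010101
150 = 10010110
89 = 01011001
70 = 01000110
Binary: 01010101.10010110.01011001.01000110


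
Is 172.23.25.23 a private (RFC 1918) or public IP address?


RFC 1918 private ranges:
  10.0.0.0/8 (10.0.0.0 - 10.255.255.255)
  172.16.0.0/12 (172.16.0.0 - 172.31.255.255)
  192.168.0.0/16 (192.168.0.0 - 192.168.255.255)
Private (in 172.16.0.0/12)


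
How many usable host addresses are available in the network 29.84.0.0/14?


Host bits = 32 - 14 = 18
Total addresses = 2^18 = 262144
Usable = total - 2 (network and broadcast)
Usable hosts: 262142


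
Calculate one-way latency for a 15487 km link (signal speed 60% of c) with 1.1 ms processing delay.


Speed = 0.6 * 3e5 km/s = 180000 km/s
Propagation delay = 15487 / 180000 = 0.086 s = 86.0389 ms
Processing delay = 1.1 ms
Total one-way latency = 87.1389 ms


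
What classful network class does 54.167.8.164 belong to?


First octet: 54
Binary: 00110110
0xxxxxxx -> Class A (1-126)
Class A, default mask 255.0.0.0 (/8)


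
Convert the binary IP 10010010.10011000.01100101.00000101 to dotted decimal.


10010010 = 146
10011000 = 152
01100101 = 101
00000101 = 5
IP: 146.152.101.5


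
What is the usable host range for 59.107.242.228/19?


Network: 59.107.224.0
Broadcast: 59.107.255.255
First usable = network + 1
Last usable = broadcast - 1
Range: 59.107.224.1 to 59.107.255.254


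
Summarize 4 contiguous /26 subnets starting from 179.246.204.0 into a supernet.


Original prefix: /26
Number of subnets: 4 = 2^2
New prefix = 26 - 2 = 24
Supernet: 179.246.204.0/24


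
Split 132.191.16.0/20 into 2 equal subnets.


New prefix = 20 + 1 = 21
Each subnet has 2048 addresses
  132.191.16.0/21
  132.191.24.0/21
Subnets: 132.191.16.0/21, 132.191.24.0/21


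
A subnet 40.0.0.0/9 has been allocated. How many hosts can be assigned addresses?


Host bits = 32 - 9 = 23
Total addresses = 2^23 = 8388608
Usable = total - 2 (network and broadcast)
Usable hosts: 8388606


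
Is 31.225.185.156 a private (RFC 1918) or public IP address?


RFC 1918 private ranges:
  10.0.0.0/8 (10.0.0.0 - 10.255.255.255)
  172.16.0.0/12 (172.16.0.0 - 172.31.255.255)
  192.168.0.0/16 (192.168.0.0 - 192.168.255.255)
Public (not in any RFC 1918 range)


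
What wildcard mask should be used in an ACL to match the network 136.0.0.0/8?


Subnet mask: 255.0.0.0
Wildcard = 255.255.255.255 - subnet mask
255 - 255 = 0
255 - 0 = 255
255 - 0 = 255
255 - 0 = 255
Wildcard: 0.255.255.255


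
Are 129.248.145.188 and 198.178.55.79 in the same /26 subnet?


Mask: 255.255.255.192
129.248.145.188 AND mask = 129.248.145.128
198.178.55.79 AND mask = 198.178.55.64
No, different subnets (129.248.145.128 vs 198.178.55.64)


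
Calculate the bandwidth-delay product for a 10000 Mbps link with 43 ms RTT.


BDP = bandwidth * RTT
= 10000 Mbps * 43 ms
= 10000 * 1e6 * 43 / 1000 bits
= 430000000 bits
= 53750000 bytes
= 52490.2344 KB
BDP = 430000000 bits (53750000 bytes)


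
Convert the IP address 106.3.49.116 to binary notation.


106 = 01101010
3 = 00000011
49 = 00110001
116 = 01110100
Binary: 01101010.00000011.00110001.01110100


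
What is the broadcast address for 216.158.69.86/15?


Network: 216.158.0.0/15
Host bits = 17
Set all host bits to 1:
Broadcast: 216.159.255.255


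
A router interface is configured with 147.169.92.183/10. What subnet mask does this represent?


/10 means 10 network bits, 22 host bits
Binary: 11111111110000000000000000000000
Mask: 255.192.0.0


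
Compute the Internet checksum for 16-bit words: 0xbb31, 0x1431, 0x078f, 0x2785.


Sum all words (with carry folding):
+ 0xbb31 = 0xbb31
+ 0x1431 = 0xcf62
+ 0x078f = 0xd6f1
+ 0x2785 = 0xfe76
One's complement: ~0xfe76
Checksum = 0x0189


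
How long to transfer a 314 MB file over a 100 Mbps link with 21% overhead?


Effective throughput = 100 * (1 - 21/100) = 79 Mbps
File size in Mb = 314 * 8 = 2512 Mb
Time = 2512 / 79
Time = 31.7975 seconds


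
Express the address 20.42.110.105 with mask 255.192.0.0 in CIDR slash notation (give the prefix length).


Binary: 11111111.11000000.00000000.00000000
Count leading 1s
Prefix: /10


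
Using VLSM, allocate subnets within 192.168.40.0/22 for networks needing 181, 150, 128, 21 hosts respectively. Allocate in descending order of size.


181 hosts -> /24 (254 usable): 192.168.40.0/24
150 hosts -> /24 (254 usable): 192.168.41.0/24
128 hosts -> /24 (254 usable): 192.168.42.0/24
21 hosts -> /27 (30 usable): 192.168.43.0/27
Allocation: 192.168.40.0/24 (181 hosts, 254 usable); 192.168.41.0/24 (150 hosts, 254 usable); 192.168.42.0/24 (128 hosts, 254 usable); 192.168.43.0/27 (21 hosts, 30 usable)


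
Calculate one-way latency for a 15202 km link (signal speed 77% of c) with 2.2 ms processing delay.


Speed = 0.77 * 3e5 km/s = 231000 km/s
Propagation delay = 15202 / 231000 = 0.0658 s = 65.8095 ms
Processing delay = 2.2 ms
Total one-way latency = 68.0095 ms


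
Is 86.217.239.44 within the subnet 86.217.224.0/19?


Subnet network: 86.217.224.0
Test IP AND mask: 86.217.224.0
Yes, 86.217.239.44 is in 86.217.224.0/19


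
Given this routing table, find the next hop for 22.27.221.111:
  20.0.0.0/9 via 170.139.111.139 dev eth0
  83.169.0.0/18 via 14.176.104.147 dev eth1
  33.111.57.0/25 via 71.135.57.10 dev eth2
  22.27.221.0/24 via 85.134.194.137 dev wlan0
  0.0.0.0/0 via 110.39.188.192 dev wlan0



Longest prefix match for 22.27.221.111:
  /9 20.0.0.0: no
  /18 83.169.0.0: no
  /25 33.111.57.0: no
  /24 22.27.221.0: MATCH
  /0 0.0.0.0: MATCH
Selected: next-hop 85.134.194.137 via wlan0 (matched /24)


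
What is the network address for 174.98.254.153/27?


IP:   10101110.01100010.11111110.10011001
Mask: 11111111.11111111.11111111.11100000
AND operation:
Net:  10101110.01100010.11111110.10000000
Network: 174.98.254.128/27


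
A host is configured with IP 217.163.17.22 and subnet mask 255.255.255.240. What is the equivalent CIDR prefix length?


Binary: 11111111.11111111.11111111.11110000
Count leading 1s
Prefix: /28


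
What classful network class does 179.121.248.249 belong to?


First octet: 179
Binary: 10110011
10xxxxxx -> Class B (128-191)
Class B, default mask 255.255.0.0 (/16)


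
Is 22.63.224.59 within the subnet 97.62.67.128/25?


Subnet network: 97.62.67.128
Test IP AND mask: 22.63.224.0
No, 22.63.224.59 is not in 97.62.67.128/25


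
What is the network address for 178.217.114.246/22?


IP:   10110010.11011001.01110010.11110110
Mask: 11111111.11111111.11111100.00000000
AND operation:
Net:  10110010.11011001.01110000.00000000
Network: 178.217.112.0/22


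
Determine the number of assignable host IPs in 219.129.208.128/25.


Host bits = 32 - 25 = 7
Total addresses = 2^7 = 128
Usable = total - 2 (network and broadcast)
Usable hosts: 126


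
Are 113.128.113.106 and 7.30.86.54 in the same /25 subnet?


Mask: 255.255.255.128
113.128.113.106 AND mask = 113.128.113.0
7.30.86.54 AND mask = 7.30.86.0
No, different subnets (113.128.113.0 vs 7.30.86.0)


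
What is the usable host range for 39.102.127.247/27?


Network: 39.102.127.224
Broadcast: 39.102.127.255
First usable = network + 1
Last usable = broadcast - 1
Range: 39.102.127.225 to 39.102.127.254


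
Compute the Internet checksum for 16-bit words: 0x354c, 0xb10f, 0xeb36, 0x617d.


Sum all words (with carry folding):
+ 0x354c = 0x354c
+ 0xb10f = 0xe65b
+ 0xeb36 = 0xd192
+ 0x617d = 0x3310
One's complement: ~0x3310
Checksum = 0xccef


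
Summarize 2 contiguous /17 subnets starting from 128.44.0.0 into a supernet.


Original prefix: /17
Number of subnets: 2 = 2^1
New prefix = 17 - 1 = 16
Supernet: 128.44.0.0/16


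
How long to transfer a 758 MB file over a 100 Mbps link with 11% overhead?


Effective throughput = 100 * (1 - 11/100) = 89 Mbps
File size in Mb = 758 * 8 = 6064 Mb
Time = 6064 / 89
Time = 68.1348 seconds


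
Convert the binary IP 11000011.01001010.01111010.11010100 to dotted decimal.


11000011 = 195
01001010 = 74
01111010 = 122
11010100 = 212
IP: 195.74.122.212


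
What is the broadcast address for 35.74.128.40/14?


Network: 35.72.0.0/14
Host bits = 18
Set all host bits to 1:
Broadcast: 35.75.255.255


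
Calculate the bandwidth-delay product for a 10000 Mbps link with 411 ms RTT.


BDP = bandwidth * RTT
= 10000 Mbps * 411 ms
= 10000 * 1e6 * 411 / 1000 bits
= 4110000000 bits
= 513750000 bytes
= 501708.9844 KB
BDP = 4110000000 bits (513750000 bytes)


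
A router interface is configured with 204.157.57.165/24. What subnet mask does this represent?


/24 means 24 network bits, 8 host bits
Binary: 11111111111111111111111100000000
Mask: 255.255.255.0


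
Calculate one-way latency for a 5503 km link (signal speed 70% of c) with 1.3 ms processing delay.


Speed = 0.7 * 3e5 km/s = 210000 km/s
Propagation delay = 5503 / 210000 = 0.0262 s = 26.2048 ms
Processing delay = 1.3 ms
Total one-way latency = 27.5048 ms


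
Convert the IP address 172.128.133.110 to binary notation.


172 = 10101100
128 = 10000000
133 = 10000101
110 = 01101110
Binary: 10101100.10000000.10000101.01101110


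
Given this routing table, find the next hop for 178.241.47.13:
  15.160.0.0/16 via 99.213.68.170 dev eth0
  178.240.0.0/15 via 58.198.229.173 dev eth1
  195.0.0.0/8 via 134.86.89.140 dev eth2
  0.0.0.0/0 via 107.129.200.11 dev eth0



Longest prefix match for 178.241.47.13:
  /16 15.160.0.0: no
  /15 178.240.0.0: MATCH
  /8 195.0.0.0: no
  /0 0.0.0.0: MATCH
Selected: next-hop 58.198.229.173 via eth1 (matched /15)


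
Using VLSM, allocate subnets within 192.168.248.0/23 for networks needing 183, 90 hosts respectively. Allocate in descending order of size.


183 hosts -> /24 (254 usable): 192.168.248.0/24
90 hosts -> /25 (126 usable): 192.168.249.0/25
Allocation: 192.168.248.0/24 (183 hosts, 254 usable); 192.168.249.0/25 (90 hosts, 126 usable)


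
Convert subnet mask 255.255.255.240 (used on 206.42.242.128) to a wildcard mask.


Subnet mask: 255.255.255.240
Wildcard = 255.255.255.255 - subnet mask
255 - 255 = 0
255 - 255 = 0
255 - 255 = 0
255 - 240 = 15
Wildcard: 0.0.0.15


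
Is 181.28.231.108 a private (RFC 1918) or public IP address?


RFC 1918 private ranges:
  10.0.0.0/8 (10.0.0.0 - 10.255.255.255)
  172.16.0.0/12 (172.16.0.0 - 172.31.255.255)
  192.168.0.0/16 (192.168.0.0 - 192.168.255.255)
Public (not in any RFC 1918 range)


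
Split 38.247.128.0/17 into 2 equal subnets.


New prefix = 17 + 1 = 18
Each subnet has 16384 addresses
  38.247.128.0/18
  38.247.192.0/18
Subnets: 38.247.128.0/18, 38.247.192.0/18


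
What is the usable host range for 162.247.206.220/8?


Network: 162.0.0.0
Broadcast: 162.255.255.255
First usable = network + 1
Last usable = broadcast - 1
Range: 162.0.0.1 to 162.255.255.254


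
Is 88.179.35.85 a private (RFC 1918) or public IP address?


RFC 1918 private ranges:
  10.0.0.0/8 (10.0.0.0 - 10.255.255.255)
  172.16.0.0/12 (172.16.0.0 - 172.31.255.255)
  192.168.0.0/16 (192.168.0.0 - 192.168.255.255)
Public (not in any RFC 1918 range)


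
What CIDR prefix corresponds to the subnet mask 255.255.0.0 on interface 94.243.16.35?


Binary: 11111111.11111111.00000000.00000000
Count leading 1s
Prefix: /16


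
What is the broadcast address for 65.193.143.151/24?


Network: 65.193.143.0/24
Host bits = 8
Set all host bits to 1:
Broadcast: 65.193.143.255


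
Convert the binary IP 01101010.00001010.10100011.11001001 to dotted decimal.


01101010 = 106
00001010 = 10
10100011 = 163
11001001 = 201
IP: 106.10.163.201


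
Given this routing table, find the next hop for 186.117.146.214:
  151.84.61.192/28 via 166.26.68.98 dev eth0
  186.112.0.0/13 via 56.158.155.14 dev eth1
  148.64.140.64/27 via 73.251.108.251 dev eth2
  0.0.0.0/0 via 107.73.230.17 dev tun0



Longest prefix match for 186.117.146.214:
  /28 151.84.61.192: no
  /13 186.112.0.0: MATCH
  /27 148.64.140.64: no
  /0 0.0.0.0: MATCH
Selected: next-hop 56.158.155.14 via eth1 (matched /13)


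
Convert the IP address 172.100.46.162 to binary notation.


172 = 10101100
100 = 01100100
46 = 00101110
162 = 10100010
Binary: 10101100.01100100.00101110.10100010


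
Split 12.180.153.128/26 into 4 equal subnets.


New prefix = 26 + 2 = 28
Each subnet has 16 addresses
  12.180.153.128/28
  12.180.153.144/28
  12.180.153.160/28
  12.180.153.176/28
Subnets: 12.180.153.128/28, 12.180.153.144/28, 12.180.153.160/28, 12.180.153.176/28


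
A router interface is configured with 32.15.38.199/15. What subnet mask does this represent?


/15 means 15 network bits, 17 host bits
Binary: 11111111111111100000000000000000
Mask: 255.254.0.0


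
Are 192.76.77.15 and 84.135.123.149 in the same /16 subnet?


Mask: 255.255.0.0
192.76.77.15 AND mask = 192.76.0.0
84.135.123.149 AND mask = 84.135.0.0
No, different subnets (192.76.0.0 vs 84.135.0.0)


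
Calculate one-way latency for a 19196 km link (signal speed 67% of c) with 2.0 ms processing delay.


Speed = 0.67 * 3e5 km/s = 201000 km/s
Propagation delay = 19196 / 201000 = 0.0955 s = 95.5025 ms
Processing delay = 2.0 ms
Total one-way latency = 97.5025 ms


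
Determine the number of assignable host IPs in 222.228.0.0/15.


Host bits = 32 - 15 = 17
Total addresses = 2^17 = 131072
Usable = total - 2 (network and broadcast)
Usable hosts: 131070


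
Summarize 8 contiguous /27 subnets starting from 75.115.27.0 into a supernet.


Original prefix: /27
Number of subnets: 8 = 2^3
New prefix = 27 - 3 = 24
Supernet: 75.115.27.0/24


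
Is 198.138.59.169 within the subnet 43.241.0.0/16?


Subnet network: 43.241.0.0
Test IP AND mask: 198.138.0.0
No, 198.138.59.169 is not in 43.241.0.0/16


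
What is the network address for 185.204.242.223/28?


IP:   10111001.11001100.11110010.11011111
Mask: 11111111.11111111.11111111.11110000
AND operation:
Net:  10111001.11001100.11110010.11010000
Network: 185.204.242.208/28


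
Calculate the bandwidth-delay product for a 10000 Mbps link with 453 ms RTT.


BDP = bandwidth * RTT
= 10000 Mbps * 453 ms
= 10000 * 1e6 * 453 / 1000 bits
= 4530000000 bits
= 566250000 bytes
= 552978.5156 KB
BDP = 4530000000 bits (566250000 bytes)


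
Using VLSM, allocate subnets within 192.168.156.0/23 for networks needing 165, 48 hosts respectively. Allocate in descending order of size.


165 hosts -> /24 (254 usable): 192.168.156.0/24
48 hosts -> /26 (62 usable): 192.168.157.0/26
Allocation: 192.168.156.0/24 (165 hosts, 254 usable); 192.168.157.0/26 (48 hosts, 62 usable)


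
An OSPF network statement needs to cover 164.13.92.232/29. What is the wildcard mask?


Subnet mask: 255.255.255.248
Wildcard = 255.255.255.255 - subnet mask
255 - 255 = 0
255 - 255 = 0
255 - 255 = 0
255 - 248 = 7
Wildcard: 0.0.0.7


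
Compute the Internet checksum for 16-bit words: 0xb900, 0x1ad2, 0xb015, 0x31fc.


Sum all words (with carry folding):
+ 0xb900 = 0xb900
+ 0x1ad2 = 0xd3d2
+ 0xb015 = 0x83e8
+ 0x31fc = 0xb5e4
One's complement: ~0xb5e4
Checksum = 0x4a1b


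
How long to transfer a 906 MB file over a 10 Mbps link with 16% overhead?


Effective throughput = 10 * (1 - 16/100) = 8.4 Mbps
File size in Mb = 906 * 8 = 7248 Mb
Time = 7248 / 8.4
Time = 862.8571 seconds


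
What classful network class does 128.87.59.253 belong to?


First octet: 128
Binary: 10000000
10xxxxxx -> Class B (128-191)
Class B, default mask 255.255.0.0 (/16)


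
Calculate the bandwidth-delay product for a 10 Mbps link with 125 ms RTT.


BDP = bandwidth * RTT
= 10 Mbps * 125 ms
= 10 * 1e6 * 125 / 1000 bits
= 1250000 bits
= 156250 bytes
= 152.5879 KB
BDP = 1250000 bits (156250 bytes)


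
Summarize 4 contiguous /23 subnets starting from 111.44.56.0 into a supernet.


Original prefix: /23
Number of subnets: 4 = 2^2
New prefix = 23 - 2 = 21
Supernet: 111.44.56.0/21


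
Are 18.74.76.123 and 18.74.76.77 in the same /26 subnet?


Mask: 255.255.255.192
18.74.76.123 AND mask = 18.74.76.64
18.74.76.77 AND mask = 18.74.76.64
Yes, same subnet (18.74.76.64)


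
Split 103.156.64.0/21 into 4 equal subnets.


New prefix = 21 + 2 = 23
Each subnet has 512 addresses
  103.156.64.0/23
  103.156.66.0/23
  103.156.68.0/23
  103.156.70.0/23
Subnets: 103.156.64.0/23, 103.156.66.0/23, 103.156.68.0/23, 103.156.70.0/23


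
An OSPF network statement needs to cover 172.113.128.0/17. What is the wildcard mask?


Subnet mask: 255.255.128.0
Wildcard = 255.255.255.255 - subnet mask
255 - 255 = 0
255 - 255 = 0
255 - 128 = 127
255 - 0 = 255
Wildcard: 0.0.127.255


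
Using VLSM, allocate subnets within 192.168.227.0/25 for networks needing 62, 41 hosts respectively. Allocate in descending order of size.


62 hosts -> /26 (62 usable): 192.168.227.0/26
41 hosts -> /26 (62 usable): 192.168.227.64/26
Allocation: 192.168.227.0/26 (62 hosts, 62 usable); 192.168.227.64/26 (41 hosts, 62 usable)


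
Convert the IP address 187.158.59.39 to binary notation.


187 = 10111011
158 = 10011110
59 = 00111011
39 = 00100111
Binary: 10111011.10011110.00111011.00100111


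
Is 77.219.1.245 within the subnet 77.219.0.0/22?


Subnet network: 77.219.0.0
Test IP AND mask: 77.219.0.0
Yes, 77.219.1.245 is in 77.219.0.0/22


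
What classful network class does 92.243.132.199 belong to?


First octet: 92
Binary: 01011100
0xxxxxxx -> Class A (1-126)
Class A, default mask 255.0.0.0 (/8)


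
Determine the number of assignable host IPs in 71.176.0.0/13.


Host bits = 32 - 13 = 19
Total addresses = 2^19 = 524288
Usable = total - 2 (network and broadcast)
Usable hosts: 524286


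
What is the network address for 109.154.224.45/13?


IP:   01101101.10011010.11100000.00101101
Mask: 11111111.11111000.00000000.00000000
AND operation:
Net:  01101101.10011000.00000000.00000000
Network: 109.152.0.0/13


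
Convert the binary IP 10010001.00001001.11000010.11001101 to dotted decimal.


10010001 = 145
00001001 = 9
11000010 = 194
11001101 = 205
IP: 145.9.194.205


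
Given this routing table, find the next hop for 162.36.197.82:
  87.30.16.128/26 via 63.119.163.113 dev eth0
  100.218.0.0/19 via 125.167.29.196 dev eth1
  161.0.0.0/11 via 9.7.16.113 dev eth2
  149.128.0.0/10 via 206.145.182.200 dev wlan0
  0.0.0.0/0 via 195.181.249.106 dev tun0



Longest prefix match for 162.36.197.82:
  /26 87.30.16.128: no
  /19 100.218.0.0: no
  /11 161.0.0.0: no
  /10 149.128.0.0: no
  /0 0.0.0.0: MATCH
Selected: next-hop 195.181.249.106 via tun0 (matched /0)


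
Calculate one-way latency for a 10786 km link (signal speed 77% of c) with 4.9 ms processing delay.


Speed = 0.77 * 3e5 km/s = 231000 km/s
Propagation delay = 10786 / 231000 = 0.0467 s = 46.6926 ms
Processing delay = 4.9 ms
Total one-way latency = 51.5926 ms


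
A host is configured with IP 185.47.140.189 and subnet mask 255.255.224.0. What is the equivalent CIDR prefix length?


Binary: 11111111.11111111.11100000.00000000
Count leading 1s
Prefix: /19


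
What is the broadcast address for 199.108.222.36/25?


Network: 199.108.222.0/25
Host bits = 7
Set all host bits to 1:
Broadcast: 199.108.222.127


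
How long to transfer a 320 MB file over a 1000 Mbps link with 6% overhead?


Effective throughput = 1000 * (1 - 6/100) = 940 Mbps
File size in Mb = 320 * 8 = 2560 Mb
Time = 2560 / 940
Time = 2.7234 seconds


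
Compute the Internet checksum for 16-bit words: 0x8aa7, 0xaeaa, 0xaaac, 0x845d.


Sum all words (with carry folding):
+ 0x8aa7 = 0x8aa7
+ 0xaeaa = 0x3952
+ 0xaaac = 0xe3fe
+ 0x845d = 0x685c
One's complement: ~0x685c
Checksum = 0x97a3


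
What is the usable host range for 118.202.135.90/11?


Network: 118.192.0.0
Broadcast: 118.223.255.255
First usable = network + 1
Last usable = broadcast - 1
Range: 118.192.0.1 to 118.223.255.254


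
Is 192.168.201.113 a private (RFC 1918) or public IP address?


RFC 1918 private ranges:
  10.0.0.0/8 (10.0.0.0 - 10.255.255.255)
  172.16.0.0/12 (172.16.0.0 - 172.31.255.255)
  192.168.0.0/16 (192.168.0.0 - 192.168.255.255)
Private (in 192.168.0.0/16)


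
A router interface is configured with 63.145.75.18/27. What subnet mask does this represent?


/27 means 27 network bits, 5 host bits
Binary: 11111111111111111111111111100000
Mask: 255.255.255.224


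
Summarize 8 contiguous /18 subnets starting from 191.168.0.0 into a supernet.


Original prefix: /18
Number of subnets: 8 = 2^3
New prefix = 18 - 3 = 15
Supernet: 191.168.0.0/15


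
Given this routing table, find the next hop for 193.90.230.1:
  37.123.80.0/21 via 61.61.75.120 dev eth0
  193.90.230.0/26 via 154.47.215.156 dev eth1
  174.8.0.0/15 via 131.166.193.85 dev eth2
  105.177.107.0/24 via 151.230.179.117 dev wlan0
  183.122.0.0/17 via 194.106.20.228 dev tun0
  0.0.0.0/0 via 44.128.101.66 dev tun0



Longest prefix match for 193.90.230.1:
  /21 37.123.80.0: no
  /26 193.90.230.0: MATCH
  /15 174.8.0.0: no
  /24 105.177.107.0: no
  /17 183.122.0.0: no
  /0 0.0.0.0: MATCH
Selected: next-hop 154.47.215.156 via eth1 (matched /26)


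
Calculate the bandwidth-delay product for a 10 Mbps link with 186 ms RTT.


BDP = bandwidth * RTT
= 10 Mbps * 186 ms
= 10 * 1e6 * 186 / 1000 bits
= 1860000 bits
= 232500 bytes
= 227.0508 KB
BDP = 1860000 bits (232500 bytes)


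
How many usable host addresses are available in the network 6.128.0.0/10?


Host bits = 32 - 10 = 22
Total addresses = 2^22 = 4194304
Usable = total - 2 (network and broadcast)
Usable hosts: 4194302


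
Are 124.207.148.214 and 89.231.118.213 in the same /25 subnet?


Mask: 255.255.255.128
124.207.148.214 AND mask = 124.207.148.128
89.231.118.213 AND mask = 89.231.118.128
No, different subnets (124.207.148.128 vs 89.231.118.128)


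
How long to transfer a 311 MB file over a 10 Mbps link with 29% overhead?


Effective throughput = 10 * (1 - 29/100) = 7.1 Mbps
File size in Mb = 311 * 8 = 2488 Mb
Time = 2488 / 7.1
Time = 350.4225 seconds


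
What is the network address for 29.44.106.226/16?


IP:   00011101.00101100.01101010.11100010
Mask: 11111111.11111111.00000000.00000000
AND operation:
Net:  00011101.00101100.00000000.00000000
Network: 29.44.0.0/16


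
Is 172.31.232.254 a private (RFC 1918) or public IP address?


RFC 1918 private ranges:
  10.0.0.0/8 (10.0.0.0 - 10.255.255.255)
  172.16.0.0/12 (172.16.0.0 - 172.31.255.255)
  192.168.0.0/16 (192.168.0.0 - 192.168.255.255)
Private (in 172.16.0.0/12)


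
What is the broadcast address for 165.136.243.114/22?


Network: 165.136.240.0/22
Host bits = 10
Set all host bits to 1:
Broadcast: 165.136.243.255


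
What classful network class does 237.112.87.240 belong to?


First octet: 237
Binary: 11101101
1110xxxx -> Class D (224-239)
Class D (multicast), default mask N/A


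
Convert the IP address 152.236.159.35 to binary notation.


152 = 10011000
236 = 11101100
159 = 10011111
35 = 00100011
Binary: 10011000.11101100.10011111.00100011


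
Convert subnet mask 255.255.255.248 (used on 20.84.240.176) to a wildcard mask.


Subnet mask: 255.255.255.248
Wildcard = 255.255.255.255 - subnet mask
255 - 255 = 0
255 - 255 = 0
255 - 255 = 0
255 - 248 = 7
Wildcard: 0.0.0.7


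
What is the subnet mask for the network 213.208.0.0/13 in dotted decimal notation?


/13 means 13 network bits, 19 host bits
Binary: 11111111111110000000000000000000
Mask: 255.248.0.0


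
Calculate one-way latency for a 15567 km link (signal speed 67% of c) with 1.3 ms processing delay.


Speed = 0.67 * 3e5 km/s = 201000 km/s
Propagation delay = 15567 / 201000 = 0.0774 s = 77.4478 ms
Processing delay = 1.3 ms
Total one-way latency = 78.7478 ms


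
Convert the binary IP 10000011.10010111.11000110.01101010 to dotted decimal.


10000011 = 131
10010111 = 151
11000110 = 198
01101010 = 106
IP: 131.151.198.106


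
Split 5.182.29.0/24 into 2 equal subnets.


New prefix = 24 + 1 = 25
Each subnet has 128 addresses
  5.182.29.0/25
  5.182.29.128/25
Subnets: 5.182.29.0/25, 5.182.29.128/25


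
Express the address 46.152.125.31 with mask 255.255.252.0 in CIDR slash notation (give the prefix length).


Binary: 11111111.11111111.11111100.00000000
Count leading 1s
Prefix: /22


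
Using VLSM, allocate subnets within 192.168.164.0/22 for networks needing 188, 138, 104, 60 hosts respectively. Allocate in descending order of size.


188 hosts -> /24 (254 usable): 192.168.164.0/24
138 hosts -> /24 (254 usable): 192.168.165.0/24
104 hosts -> /25 (126 usable): 192.168.166.0/25
60 hosts -> /26 (62 usable): 192.168.166.128/26
Allocation: 192.168.164.0/24 (188 hosts, 254 usable); 192.168.165.0/24 (138 hosts, 254 usable); 192.168.166.0/25 (104 hosts, 126 usable); 192.168.166.128/26 (60 hosts, 62 usable)


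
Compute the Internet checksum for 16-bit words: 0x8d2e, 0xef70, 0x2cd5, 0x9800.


Sum all words (with carry folding):
+ 0x8d2e = 0x8d2e
+ 0xef70 = 0x7c9f
+ 0x2cd5 = 0xa974
+ 0x9800 = 0x4175
One's complement: ~0x4175
Checksum = 0xbe8a


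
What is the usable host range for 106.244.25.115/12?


Network: 106.240.0.0
Broadcast: 106.255.255.255
First usable = network + 1
Last usable = broadcast - 1
Range: 106.240.0.1 to 106.255.255.254


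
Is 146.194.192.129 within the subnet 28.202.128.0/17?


Subnet network: 28.202.128.0
Test IP AND mask: 146.194.128.0
No, 146.194.192.129 is not in 28.202.128.0/17


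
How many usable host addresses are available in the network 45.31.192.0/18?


Host bits = 32 - 18 = 14
Total addresses = 2^14 = 16384
Usable = total - 2 (network and broadcast)
Usable hosts: 16382


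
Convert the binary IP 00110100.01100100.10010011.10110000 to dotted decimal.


00110100 = 52
01100100 = 100
10010011 = 147
10110000 = 176
IP: 52.100.147.176


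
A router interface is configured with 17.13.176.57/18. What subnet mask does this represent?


/18 means 18 network bits, 14 host bits
Binary: 11111111111111111100000000000000
Mask: 255.255.192.0
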